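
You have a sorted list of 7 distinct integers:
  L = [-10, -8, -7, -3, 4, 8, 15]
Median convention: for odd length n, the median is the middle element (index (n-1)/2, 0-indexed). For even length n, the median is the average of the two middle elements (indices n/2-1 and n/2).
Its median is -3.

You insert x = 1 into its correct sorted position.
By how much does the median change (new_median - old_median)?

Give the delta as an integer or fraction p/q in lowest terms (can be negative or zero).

Answer: 2

Derivation:
Old median = -3
After inserting x = 1: new sorted = [-10, -8, -7, -3, 1, 4, 8, 15]
New median = -1
Delta = -1 - -3 = 2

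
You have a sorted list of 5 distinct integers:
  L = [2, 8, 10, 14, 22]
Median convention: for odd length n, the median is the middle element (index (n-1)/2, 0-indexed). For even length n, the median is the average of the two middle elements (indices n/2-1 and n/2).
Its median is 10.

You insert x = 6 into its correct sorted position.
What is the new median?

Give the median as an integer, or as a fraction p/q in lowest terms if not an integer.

Old list (sorted, length 5): [2, 8, 10, 14, 22]
Old median = 10
Insert x = 6
Old length odd (5). Middle was index 2 = 10.
New length even (6). New median = avg of two middle elements.
x = 6: 1 elements are < x, 4 elements are > x.
New sorted list: [2, 6, 8, 10, 14, 22]
New median = 9

Answer: 9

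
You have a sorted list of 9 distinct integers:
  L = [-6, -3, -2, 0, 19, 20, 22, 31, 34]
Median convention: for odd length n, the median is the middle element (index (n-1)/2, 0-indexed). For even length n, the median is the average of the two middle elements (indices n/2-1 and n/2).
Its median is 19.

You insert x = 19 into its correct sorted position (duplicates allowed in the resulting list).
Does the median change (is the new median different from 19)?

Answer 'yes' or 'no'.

Old median = 19
Insert x = 19
New median = 19
Changed? no

Answer: no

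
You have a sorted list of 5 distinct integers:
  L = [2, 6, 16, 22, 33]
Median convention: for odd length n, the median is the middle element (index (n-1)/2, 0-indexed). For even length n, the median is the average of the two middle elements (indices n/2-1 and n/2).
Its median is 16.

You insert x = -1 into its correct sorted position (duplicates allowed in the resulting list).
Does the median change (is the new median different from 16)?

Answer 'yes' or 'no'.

Answer: yes

Derivation:
Old median = 16
Insert x = -1
New median = 11
Changed? yes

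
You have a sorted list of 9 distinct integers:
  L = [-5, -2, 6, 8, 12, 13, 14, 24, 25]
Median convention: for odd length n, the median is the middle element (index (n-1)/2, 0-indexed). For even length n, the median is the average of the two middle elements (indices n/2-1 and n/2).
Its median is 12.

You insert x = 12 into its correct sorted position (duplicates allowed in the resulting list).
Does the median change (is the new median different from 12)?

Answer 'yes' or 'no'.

Old median = 12
Insert x = 12
New median = 12
Changed? no

Answer: no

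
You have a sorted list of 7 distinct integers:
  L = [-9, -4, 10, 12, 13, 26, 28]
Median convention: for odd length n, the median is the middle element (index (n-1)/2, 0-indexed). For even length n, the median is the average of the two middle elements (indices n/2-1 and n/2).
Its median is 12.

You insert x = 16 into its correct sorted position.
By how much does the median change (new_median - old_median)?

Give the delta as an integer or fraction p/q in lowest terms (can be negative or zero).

Old median = 12
After inserting x = 16: new sorted = [-9, -4, 10, 12, 13, 16, 26, 28]
New median = 25/2
Delta = 25/2 - 12 = 1/2

Answer: 1/2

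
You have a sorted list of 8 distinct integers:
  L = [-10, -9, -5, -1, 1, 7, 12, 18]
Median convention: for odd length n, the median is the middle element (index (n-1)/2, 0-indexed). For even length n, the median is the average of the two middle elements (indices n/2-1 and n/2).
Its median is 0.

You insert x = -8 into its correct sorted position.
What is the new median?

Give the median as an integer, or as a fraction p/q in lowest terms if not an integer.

Answer: -1

Derivation:
Old list (sorted, length 8): [-10, -9, -5, -1, 1, 7, 12, 18]
Old median = 0
Insert x = -8
Old length even (8). Middle pair: indices 3,4 = -1,1.
New length odd (9). New median = single middle element.
x = -8: 2 elements are < x, 6 elements are > x.
New sorted list: [-10, -9, -8, -5, -1, 1, 7, 12, 18]
New median = -1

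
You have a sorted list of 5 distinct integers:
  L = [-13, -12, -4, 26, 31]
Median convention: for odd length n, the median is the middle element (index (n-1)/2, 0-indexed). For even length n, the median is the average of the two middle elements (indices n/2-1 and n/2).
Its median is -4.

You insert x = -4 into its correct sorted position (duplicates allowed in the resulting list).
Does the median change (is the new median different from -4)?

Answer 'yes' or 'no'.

Old median = -4
Insert x = -4
New median = -4
Changed? no

Answer: no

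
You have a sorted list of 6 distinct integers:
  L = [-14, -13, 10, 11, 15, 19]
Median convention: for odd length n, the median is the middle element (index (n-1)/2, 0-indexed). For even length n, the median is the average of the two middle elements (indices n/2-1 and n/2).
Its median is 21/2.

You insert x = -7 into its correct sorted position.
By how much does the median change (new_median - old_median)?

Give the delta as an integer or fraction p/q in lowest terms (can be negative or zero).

Old median = 21/2
After inserting x = -7: new sorted = [-14, -13, -7, 10, 11, 15, 19]
New median = 10
Delta = 10 - 21/2 = -1/2

Answer: -1/2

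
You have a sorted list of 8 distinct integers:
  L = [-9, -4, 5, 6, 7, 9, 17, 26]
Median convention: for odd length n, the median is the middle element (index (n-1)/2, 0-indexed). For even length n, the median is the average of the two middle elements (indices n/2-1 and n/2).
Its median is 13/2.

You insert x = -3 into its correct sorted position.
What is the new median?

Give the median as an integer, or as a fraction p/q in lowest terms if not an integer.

Answer: 6

Derivation:
Old list (sorted, length 8): [-9, -4, 5, 6, 7, 9, 17, 26]
Old median = 13/2
Insert x = -3
Old length even (8). Middle pair: indices 3,4 = 6,7.
New length odd (9). New median = single middle element.
x = -3: 2 elements are < x, 6 elements are > x.
New sorted list: [-9, -4, -3, 5, 6, 7, 9, 17, 26]
New median = 6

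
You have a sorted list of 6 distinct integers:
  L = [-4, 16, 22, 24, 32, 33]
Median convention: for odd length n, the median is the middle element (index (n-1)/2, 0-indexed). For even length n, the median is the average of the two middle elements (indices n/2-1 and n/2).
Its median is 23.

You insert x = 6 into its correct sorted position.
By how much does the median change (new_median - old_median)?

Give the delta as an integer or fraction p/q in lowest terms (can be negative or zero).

Answer: -1

Derivation:
Old median = 23
After inserting x = 6: new sorted = [-4, 6, 16, 22, 24, 32, 33]
New median = 22
Delta = 22 - 23 = -1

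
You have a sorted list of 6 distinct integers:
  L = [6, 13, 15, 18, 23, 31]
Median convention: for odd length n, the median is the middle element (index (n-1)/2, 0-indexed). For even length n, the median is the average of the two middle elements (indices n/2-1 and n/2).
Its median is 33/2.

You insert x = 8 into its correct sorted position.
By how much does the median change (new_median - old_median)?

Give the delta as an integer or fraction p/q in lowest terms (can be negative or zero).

Old median = 33/2
After inserting x = 8: new sorted = [6, 8, 13, 15, 18, 23, 31]
New median = 15
Delta = 15 - 33/2 = -3/2

Answer: -3/2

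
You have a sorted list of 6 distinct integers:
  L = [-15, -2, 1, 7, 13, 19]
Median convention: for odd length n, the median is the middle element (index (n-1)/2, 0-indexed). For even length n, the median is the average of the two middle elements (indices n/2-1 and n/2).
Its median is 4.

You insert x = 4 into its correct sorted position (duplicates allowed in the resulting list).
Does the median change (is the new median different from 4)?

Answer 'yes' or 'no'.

Old median = 4
Insert x = 4
New median = 4
Changed? no

Answer: no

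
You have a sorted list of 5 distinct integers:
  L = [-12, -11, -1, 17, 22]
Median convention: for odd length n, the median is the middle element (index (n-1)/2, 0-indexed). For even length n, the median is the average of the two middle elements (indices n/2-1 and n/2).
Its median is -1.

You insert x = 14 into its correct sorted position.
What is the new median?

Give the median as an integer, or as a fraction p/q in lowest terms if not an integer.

Old list (sorted, length 5): [-12, -11, -1, 17, 22]
Old median = -1
Insert x = 14
Old length odd (5). Middle was index 2 = -1.
New length even (6). New median = avg of two middle elements.
x = 14: 3 elements are < x, 2 elements are > x.
New sorted list: [-12, -11, -1, 14, 17, 22]
New median = 13/2

Answer: 13/2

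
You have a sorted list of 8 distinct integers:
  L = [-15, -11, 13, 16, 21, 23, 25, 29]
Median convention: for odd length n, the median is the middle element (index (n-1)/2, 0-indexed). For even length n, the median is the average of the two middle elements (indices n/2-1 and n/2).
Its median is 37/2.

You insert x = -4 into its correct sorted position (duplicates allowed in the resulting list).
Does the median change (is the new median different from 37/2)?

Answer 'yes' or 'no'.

Answer: yes

Derivation:
Old median = 37/2
Insert x = -4
New median = 16
Changed? yes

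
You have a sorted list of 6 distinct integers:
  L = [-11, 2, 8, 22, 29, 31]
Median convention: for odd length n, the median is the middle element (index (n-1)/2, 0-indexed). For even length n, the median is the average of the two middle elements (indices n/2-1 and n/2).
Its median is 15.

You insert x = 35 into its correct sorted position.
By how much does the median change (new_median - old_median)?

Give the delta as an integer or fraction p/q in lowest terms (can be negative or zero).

Old median = 15
After inserting x = 35: new sorted = [-11, 2, 8, 22, 29, 31, 35]
New median = 22
Delta = 22 - 15 = 7

Answer: 7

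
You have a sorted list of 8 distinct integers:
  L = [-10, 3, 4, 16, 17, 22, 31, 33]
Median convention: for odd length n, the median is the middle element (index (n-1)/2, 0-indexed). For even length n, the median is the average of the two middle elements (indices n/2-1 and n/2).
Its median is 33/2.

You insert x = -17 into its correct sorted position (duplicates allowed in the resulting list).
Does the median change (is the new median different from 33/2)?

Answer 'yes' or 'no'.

Old median = 33/2
Insert x = -17
New median = 16
Changed? yes

Answer: yes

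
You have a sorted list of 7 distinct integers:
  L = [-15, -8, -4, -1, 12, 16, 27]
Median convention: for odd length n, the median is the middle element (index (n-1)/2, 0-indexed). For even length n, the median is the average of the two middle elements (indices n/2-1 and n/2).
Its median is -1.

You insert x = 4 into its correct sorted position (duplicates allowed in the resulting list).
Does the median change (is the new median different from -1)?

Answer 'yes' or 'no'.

Old median = -1
Insert x = 4
New median = 3/2
Changed? yes

Answer: yes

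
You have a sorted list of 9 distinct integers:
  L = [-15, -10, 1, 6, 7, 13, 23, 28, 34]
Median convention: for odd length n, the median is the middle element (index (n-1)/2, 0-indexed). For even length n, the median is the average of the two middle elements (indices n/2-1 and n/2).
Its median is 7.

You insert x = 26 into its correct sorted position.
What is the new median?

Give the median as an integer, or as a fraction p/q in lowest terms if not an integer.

Old list (sorted, length 9): [-15, -10, 1, 6, 7, 13, 23, 28, 34]
Old median = 7
Insert x = 26
Old length odd (9). Middle was index 4 = 7.
New length even (10). New median = avg of two middle elements.
x = 26: 7 elements are < x, 2 elements are > x.
New sorted list: [-15, -10, 1, 6, 7, 13, 23, 26, 28, 34]
New median = 10

Answer: 10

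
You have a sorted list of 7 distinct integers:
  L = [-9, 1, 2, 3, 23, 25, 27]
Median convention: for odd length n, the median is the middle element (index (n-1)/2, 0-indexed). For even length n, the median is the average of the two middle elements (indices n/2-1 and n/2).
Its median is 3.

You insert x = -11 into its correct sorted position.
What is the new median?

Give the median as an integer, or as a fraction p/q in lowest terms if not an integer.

Answer: 5/2

Derivation:
Old list (sorted, length 7): [-9, 1, 2, 3, 23, 25, 27]
Old median = 3
Insert x = -11
Old length odd (7). Middle was index 3 = 3.
New length even (8). New median = avg of two middle elements.
x = -11: 0 elements are < x, 7 elements are > x.
New sorted list: [-11, -9, 1, 2, 3, 23, 25, 27]
New median = 5/2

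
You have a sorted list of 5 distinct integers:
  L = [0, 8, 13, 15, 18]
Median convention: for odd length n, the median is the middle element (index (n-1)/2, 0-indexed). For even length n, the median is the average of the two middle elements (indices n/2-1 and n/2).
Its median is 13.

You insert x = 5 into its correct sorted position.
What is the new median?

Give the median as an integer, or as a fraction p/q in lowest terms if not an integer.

Old list (sorted, length 5): [0, 8, 13, 15, 18]
Old median = 13
Insert x = 5
Old length odd (5). Middle was index 2 = 13.
New length even (6). New median = avg of two middle elements.
x = 5: 1 elements are < x, 4 elements are > x.
New sorted list: [0, 5, 8, 13, 15, 18]
New median = 21/2

Answer: 21/2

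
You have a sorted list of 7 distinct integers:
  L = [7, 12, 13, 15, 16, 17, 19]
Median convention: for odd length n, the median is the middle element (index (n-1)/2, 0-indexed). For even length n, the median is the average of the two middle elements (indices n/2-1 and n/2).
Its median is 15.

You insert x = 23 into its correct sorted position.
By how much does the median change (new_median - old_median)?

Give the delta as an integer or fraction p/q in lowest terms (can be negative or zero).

Old median = 15
After inserting x = 23: new sorted = [7, 12, 13, 15, 16, 17, 19, 23]
New median = 31/2
Delta = 31/2 - 15 = 1/2

Answer: 1/2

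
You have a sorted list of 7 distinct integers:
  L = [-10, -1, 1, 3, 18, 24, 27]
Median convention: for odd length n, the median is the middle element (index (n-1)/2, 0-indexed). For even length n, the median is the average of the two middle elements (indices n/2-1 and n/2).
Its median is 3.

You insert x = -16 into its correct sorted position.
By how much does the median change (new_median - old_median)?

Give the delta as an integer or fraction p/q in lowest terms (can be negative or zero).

Old median = 3
After inserting x = -16: new sorted = [-16, -10, -1, 1, 3, 18, 24, 27]
New median = 2
Delta = 2 - 3 = -1

Answer: -1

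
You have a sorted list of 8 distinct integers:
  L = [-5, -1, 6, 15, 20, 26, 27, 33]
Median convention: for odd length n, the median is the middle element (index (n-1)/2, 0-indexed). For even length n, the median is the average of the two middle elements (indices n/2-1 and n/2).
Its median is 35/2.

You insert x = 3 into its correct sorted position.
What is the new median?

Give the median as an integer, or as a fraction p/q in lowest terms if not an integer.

Answer: 15

Derivation:
Old list (sorted, length 8): [-5, -1, 6, 15, 20, 26, 27, 33]
Old median = 35/2
Insert x = 3
Old length even (8). Middle pair: indices 3,4 = 15,20.
New length odd (9). New median = single middle element.
x = 3: 2 elements are < x, 6 elements are > x.
New sorted list: [-5, -1, 3, 6, 15, 20, 26, 27, 33]
New median = 15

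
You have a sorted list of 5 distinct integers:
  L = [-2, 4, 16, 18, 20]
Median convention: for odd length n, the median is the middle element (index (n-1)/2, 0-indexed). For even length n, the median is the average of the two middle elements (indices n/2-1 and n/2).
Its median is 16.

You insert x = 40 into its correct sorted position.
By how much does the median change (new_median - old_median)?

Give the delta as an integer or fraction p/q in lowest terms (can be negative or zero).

Answer: 1

Derivation:
Old median = 16
After inserting x = 40: new sorted = [-2, 4, 16, 18, 20, 40]
New median = 17
Delta = 17 - 16 = 1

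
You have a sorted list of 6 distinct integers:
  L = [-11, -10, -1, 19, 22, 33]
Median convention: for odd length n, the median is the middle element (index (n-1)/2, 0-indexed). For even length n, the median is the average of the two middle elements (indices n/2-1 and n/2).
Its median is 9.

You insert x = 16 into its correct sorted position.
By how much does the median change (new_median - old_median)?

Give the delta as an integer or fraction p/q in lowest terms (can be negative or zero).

Old median = 9
After inserting x = 16: new sorted = [-11, -10, -1, 16, 19, 22, 33]
New median = 16
Delta = 16 - 9 = 7

Answer: 7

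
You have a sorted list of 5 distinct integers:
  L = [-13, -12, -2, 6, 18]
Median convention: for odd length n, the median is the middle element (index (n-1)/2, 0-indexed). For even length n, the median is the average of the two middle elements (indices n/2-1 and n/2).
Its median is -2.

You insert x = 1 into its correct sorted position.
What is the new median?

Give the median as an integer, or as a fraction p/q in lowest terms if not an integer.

Old list (sorted, length 5): [-13, -12, -2, 6, 18]
Old median = -2
Insert x = 1
Old length odd (5). Middle was index 2 = -2.
New length even (6). New median = avg of two middle elements.
x = 1: 3 elements are < x, 2 elements are > x.
New sorted list: [-13, -12, -2, 1, 6, 18]
New median = -1/2

Answer: -1/2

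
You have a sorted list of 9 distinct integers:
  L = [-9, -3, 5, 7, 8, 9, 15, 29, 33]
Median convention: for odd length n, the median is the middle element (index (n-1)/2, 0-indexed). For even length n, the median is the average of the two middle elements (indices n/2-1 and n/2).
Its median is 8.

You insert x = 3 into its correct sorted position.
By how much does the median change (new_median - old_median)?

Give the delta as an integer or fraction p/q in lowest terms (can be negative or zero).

Answer: -1/2

Derivation:
Old median = 8
After inserting x = 3: new sorted = [-9, -3, 3, 5, 7, 8, 9, 15, 29, 33]
New median = 15/2
Delta = 15/2 - 8 = -1/2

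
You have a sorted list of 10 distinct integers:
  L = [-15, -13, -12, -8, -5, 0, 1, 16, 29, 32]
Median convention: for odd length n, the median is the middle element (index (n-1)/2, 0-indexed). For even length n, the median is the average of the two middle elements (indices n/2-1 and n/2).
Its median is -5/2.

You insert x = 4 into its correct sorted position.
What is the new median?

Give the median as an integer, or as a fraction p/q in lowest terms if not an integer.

Answer: 0

Derivation:
Old list (sorted, length 10): [-15, -13, -12, -8, -5, 0, 1, 16, 29, 32]
Old median = -5/2
Insert x = 4
Old length even (10). Middle pair: indices 4,5 = -5,0.
New length odd (11). New median = single middle element.
x = 4: 7 elements are < x, 3 elements are > x.
New sorted list: [-15, -13, -12, -8, -5, 0, 1, 4, 16, 29, 32]
New median = 0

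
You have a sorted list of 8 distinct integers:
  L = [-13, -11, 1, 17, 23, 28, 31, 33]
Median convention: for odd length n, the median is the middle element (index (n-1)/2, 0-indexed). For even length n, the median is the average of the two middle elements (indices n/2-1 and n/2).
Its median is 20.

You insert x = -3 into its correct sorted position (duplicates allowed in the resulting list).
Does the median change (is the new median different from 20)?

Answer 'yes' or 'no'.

Answer: yes

Derivation:
Old median = 20
Insert x = -3
New median = 17
Changed? yes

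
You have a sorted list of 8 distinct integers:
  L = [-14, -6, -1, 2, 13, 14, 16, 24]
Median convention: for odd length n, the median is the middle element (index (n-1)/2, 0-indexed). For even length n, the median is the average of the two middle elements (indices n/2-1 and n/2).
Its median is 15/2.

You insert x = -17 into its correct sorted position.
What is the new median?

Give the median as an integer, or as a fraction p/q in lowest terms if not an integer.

Answer: 2

Derivation:
Old list (sorted, length 8): [-14, -6, -1, 2, 13, 14, 16, 24]
Old median = 15/2
Insert x = -17
Old length even (8). Middle pair: indices 3,4 = 2,13.
New length odd (9). New median = single middle element.
x = -17: 0 elements are < x, 8 elements are > x.
New sorted list: [-17, -14, -6, -1, 2, 13, 14, 16, 24]
New median = 2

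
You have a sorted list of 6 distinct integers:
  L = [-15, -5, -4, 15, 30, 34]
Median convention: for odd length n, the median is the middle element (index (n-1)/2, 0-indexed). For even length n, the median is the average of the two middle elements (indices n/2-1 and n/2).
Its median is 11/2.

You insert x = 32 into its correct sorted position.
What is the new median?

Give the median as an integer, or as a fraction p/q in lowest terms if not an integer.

Old list (sorted, length 6): [-15, -5, -4, 15, 30, 34]
Old median = 11/2
Insert x = 32
Old length even (6). Middle pair: indices 2,3 = -4,15.
New length odd (7). New median = single middle element.
x = 32: 5 elements are < x, 1 elements are > x.
New sorted list: [-15, -5, -4, 15, 30, 32, 34]
New median = 15

Answer: 15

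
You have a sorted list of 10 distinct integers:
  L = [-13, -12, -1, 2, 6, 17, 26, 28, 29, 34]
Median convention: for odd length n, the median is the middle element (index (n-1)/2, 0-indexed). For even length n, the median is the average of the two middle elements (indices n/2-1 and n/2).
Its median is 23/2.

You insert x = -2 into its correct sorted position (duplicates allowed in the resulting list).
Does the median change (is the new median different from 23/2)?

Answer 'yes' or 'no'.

Answer: yes

Derivation:
Old median = 23/2
Insert x = -2
New median = 6
Changed? yes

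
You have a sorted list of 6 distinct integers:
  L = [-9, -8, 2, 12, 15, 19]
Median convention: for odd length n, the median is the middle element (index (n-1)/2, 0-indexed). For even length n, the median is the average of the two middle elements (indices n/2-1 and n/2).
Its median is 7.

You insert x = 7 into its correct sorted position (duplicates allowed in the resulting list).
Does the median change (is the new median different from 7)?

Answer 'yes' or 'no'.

Answer: no

Derivation:
Old median = 7
Insert x = 7
New median = 7
Changed? no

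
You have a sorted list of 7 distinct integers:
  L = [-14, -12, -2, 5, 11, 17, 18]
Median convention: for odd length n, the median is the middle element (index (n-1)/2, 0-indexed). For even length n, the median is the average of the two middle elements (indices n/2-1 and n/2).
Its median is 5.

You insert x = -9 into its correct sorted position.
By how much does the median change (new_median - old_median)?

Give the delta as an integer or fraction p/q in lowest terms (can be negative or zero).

Old median = 5
After inserting x = -9: new sorted = [-14, -12, -9, -2, 5, 11, 17, 18]
New median = 3/2
Delta = 3/2 - 5 = -7/2

Answer: -7/2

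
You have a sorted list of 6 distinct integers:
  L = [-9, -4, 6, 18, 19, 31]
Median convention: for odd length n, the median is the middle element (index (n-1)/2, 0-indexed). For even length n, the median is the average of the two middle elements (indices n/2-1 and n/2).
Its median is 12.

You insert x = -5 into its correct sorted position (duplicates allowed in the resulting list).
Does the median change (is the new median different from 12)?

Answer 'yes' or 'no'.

Old median = 12
Insert x = -5
New median = 6
Changed? yes

Answer: yes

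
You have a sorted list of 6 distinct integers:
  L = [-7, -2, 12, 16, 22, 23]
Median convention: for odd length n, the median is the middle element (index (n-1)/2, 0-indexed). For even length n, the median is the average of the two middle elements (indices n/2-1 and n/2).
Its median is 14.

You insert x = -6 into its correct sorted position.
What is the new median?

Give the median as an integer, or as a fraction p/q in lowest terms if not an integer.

Old list (sorted, length 6): [-7, -2, 12, 16, 22, 23]
Old median = 14
Insert x = -6
Old length even (6). Middle pair: indices 2,3 = 12,16.
New length odd (7). New median = single middle element.
x = -6: 1 elements are < x, 5 elements are > x.
New sorted list: [-7, -6, -2, 12, 16, 22, 23]
New median = 12

Answer: 12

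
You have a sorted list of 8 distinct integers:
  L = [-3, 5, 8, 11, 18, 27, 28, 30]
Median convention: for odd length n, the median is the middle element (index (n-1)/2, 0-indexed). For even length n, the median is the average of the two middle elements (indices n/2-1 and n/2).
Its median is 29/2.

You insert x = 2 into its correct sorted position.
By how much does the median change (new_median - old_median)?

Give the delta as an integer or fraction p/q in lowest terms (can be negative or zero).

Answer: -7/2

Derivation:
Old median = 29/2
After inserting x = 2: new sorted = [-3, 2, 5, 8, 11, 18, 27, 28, 30]
New median = 11
Delta = 11 - 29/2 = -7/2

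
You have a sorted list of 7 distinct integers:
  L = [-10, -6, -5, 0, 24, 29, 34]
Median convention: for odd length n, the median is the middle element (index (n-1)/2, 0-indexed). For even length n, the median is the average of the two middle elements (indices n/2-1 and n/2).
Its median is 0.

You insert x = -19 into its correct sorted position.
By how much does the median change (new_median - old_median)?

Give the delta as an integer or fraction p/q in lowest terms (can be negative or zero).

Old median = 0
After inserting x = -19: new sorted = [-19, -10, -6, -5, 0, 24, 29, 34]
New median = -5/2
Delta = -5/2 - 0 = -5/2

Answer: -5/2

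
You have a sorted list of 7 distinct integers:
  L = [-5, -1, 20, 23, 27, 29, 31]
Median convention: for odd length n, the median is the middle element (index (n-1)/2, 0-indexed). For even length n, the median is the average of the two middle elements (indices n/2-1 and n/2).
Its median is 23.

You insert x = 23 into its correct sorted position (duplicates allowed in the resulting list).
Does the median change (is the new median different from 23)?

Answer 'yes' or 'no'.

Old median = 23
Insert x = 23
New median = 23
Changed? no

Answer: no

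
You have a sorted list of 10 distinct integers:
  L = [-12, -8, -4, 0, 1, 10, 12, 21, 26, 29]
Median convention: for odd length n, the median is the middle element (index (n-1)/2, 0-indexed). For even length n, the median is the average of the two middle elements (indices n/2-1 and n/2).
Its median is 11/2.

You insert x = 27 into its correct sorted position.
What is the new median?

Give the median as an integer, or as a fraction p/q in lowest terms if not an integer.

Old list (sorted, length 10): [-12, -8, -4, 0, 1, 10, 12, 21, 26, 29]
Old median = 11/2
Insert x = 27
Old length even (10). Middle pair: indices 4,5 = 1,10.
New length odd (11). New median = single middle element.
x = 27: 9 elements are < x, 1 elements are > x.
New sorted list: [-12, -8, -4, 0, 1, 10, 12, 21, 26, 27, 29]
New median = 10

Answer: 10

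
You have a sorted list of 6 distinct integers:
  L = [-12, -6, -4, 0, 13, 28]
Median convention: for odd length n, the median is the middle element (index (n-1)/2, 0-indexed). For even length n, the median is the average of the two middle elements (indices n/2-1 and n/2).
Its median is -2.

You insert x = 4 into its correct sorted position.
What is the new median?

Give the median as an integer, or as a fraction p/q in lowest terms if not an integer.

Old list (sorted, length 6): [-12, -6, -4, 0, 13, 28]
Old median = -2
Insert x = 4
Old length even (6). Middle pair: indices 2,3 = -4,0.
New length odd (7). New median = single middle element.
x = 4: 4 elements are < x, 2 elements are > x.
New sorted list: [-12, -6, -4, 0, 4, 13, 28]
New median = 0

Answer: 0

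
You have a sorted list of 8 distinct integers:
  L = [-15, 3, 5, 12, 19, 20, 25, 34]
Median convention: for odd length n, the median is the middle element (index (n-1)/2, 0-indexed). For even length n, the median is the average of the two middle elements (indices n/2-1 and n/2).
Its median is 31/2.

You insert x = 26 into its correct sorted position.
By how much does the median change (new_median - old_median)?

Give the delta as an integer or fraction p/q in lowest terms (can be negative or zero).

Old median = 31/2
After inserting x = 26: new sorted = [-15, 3, 5, 12, 19, 20, 25, 26, 34]
New median = 19
Delta = 19 - 31/2 = 7/2

Answer: 7/2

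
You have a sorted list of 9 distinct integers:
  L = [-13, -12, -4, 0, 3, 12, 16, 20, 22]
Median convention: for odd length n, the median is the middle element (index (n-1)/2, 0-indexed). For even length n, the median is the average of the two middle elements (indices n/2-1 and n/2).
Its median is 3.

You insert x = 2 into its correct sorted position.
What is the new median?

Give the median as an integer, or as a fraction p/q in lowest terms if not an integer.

Answer: 5/2

Derivation:
Old list (sorted, length 9): [-13, -12, -4, 0, 3, 12, 16, 20, 22]
Old median = 3
Insert x = 2
Old length odd (9). Middle was index 4 = 3.
New length even (10). New median = avg of two middle elements.
x = 2: 4 elements are < x, 5 elements are > x.
New sorted list: [-13, -12, -4, 0, 2, 3, 12, 16, 20, 22]
New median = 5/2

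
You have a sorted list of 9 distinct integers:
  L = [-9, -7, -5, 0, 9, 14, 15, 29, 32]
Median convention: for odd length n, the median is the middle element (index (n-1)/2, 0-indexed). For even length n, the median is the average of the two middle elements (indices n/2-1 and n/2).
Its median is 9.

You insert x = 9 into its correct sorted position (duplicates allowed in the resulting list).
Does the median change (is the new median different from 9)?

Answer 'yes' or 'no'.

Answer: no

Derivation:
Old median = 9
Insert x = 9
New median = 9
Changed? no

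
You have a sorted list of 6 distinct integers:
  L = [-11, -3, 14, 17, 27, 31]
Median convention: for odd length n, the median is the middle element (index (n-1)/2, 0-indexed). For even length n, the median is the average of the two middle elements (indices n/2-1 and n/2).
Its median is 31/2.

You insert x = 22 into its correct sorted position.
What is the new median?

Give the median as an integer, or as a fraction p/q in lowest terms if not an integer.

Answer: 17

Derivation:
Old list (sorted, length 6): [-11, -3, 14, 17, 27, 31]
Old median = 31/2
Insert x = 22
Old length even (6). Middle pair: indices 2,3 = 14,17.
New length odd (7). New median = single middle element.
x = 22: 4 elements are < x, 2 elements are > x.
New sorted list: [-11, -3, 14, 17, 22, 27, 31]
New median = 17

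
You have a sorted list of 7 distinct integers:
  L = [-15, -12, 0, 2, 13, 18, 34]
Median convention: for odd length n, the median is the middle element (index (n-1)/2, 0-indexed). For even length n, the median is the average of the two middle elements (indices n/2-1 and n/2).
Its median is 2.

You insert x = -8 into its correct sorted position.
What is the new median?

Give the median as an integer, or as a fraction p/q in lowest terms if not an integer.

Old list (sorted, length 7): [-15, -12, 0, 2, 13, 18, 34]
Old median = 2
Insert x = -8
Old length odd (7). Middle was index 3 = 2.
New length even (8). New median = avg of two middle elements.
x = -8: 2 elements are < x, 5 elements are > x.
New sorted list: [-15, -12, -8, 0, 2, 13, 18, 34]
New median = 1

Answer: 1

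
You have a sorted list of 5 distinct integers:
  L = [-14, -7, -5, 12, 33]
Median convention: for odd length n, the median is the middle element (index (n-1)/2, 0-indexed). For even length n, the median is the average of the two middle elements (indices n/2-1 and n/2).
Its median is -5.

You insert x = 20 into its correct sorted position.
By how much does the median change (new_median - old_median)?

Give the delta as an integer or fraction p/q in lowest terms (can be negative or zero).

Old median = -5
After inserting x = 20: new sorted = [-14, -7, -5, 12, 20, 33]
New median = 7/2
Delta = 7/2 - -5 = 17/2

Answer: 17/2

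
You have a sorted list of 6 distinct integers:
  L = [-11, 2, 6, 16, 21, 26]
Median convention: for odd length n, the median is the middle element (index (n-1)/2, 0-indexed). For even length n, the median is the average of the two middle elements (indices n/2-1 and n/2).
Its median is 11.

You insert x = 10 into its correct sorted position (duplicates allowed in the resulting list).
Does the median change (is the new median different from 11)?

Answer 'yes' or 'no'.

Old median = 11
Insert x = 10
New median = 10
Changed? yes

Answer: yes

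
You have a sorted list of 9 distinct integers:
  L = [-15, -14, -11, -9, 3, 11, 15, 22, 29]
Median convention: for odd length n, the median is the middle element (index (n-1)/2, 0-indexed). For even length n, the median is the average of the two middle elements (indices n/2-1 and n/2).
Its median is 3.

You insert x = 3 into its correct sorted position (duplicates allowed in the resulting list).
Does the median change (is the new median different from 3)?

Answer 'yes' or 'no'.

Answer: no

Derivation:
Old median = 3
Insert x = 3
New median = 3
Changed? no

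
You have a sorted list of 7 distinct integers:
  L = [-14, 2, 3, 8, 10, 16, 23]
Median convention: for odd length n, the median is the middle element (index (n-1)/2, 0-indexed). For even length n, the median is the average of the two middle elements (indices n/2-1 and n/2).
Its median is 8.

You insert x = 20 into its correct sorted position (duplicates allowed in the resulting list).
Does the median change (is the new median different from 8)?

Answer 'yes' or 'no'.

Answer: yes

Derivation:
Old median = 8
Insert x = 20
New median = 9
Changed? yes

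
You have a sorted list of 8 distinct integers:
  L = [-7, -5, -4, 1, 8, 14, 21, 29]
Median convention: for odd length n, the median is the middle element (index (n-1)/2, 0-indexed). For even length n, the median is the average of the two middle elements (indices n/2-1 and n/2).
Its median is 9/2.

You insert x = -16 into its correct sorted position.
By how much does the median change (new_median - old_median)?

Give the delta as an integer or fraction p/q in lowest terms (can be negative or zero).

Answer: -7/2

Derivation:
Old median = 9/2
After inserting x = -16: new sorted = [-16, -7, -5, -4, 1, 8, 14, 21, 29]
New median = 1
Delta = 1 - 9/2 = -7/2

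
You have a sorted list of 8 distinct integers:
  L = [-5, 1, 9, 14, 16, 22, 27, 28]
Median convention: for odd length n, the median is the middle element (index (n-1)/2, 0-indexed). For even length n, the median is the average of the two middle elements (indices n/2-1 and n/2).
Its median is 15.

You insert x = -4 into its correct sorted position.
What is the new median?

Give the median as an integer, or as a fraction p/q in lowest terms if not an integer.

Old list (sorted, length 8): [-5, 1, 9, 14, 16, 22, 27, 28]
Old median = 15
Insert x = -4
Old length even (8). Middle pair: indices 3,4 = 14,16.
New length odd (9). New median = single middle element.
x = -4: 1 elements are < x, 7 elements are > x.
New sorted list: [-5, -4, 1, 9, 14, 16, 22, 27, 28]
New median = 14

Answer: 14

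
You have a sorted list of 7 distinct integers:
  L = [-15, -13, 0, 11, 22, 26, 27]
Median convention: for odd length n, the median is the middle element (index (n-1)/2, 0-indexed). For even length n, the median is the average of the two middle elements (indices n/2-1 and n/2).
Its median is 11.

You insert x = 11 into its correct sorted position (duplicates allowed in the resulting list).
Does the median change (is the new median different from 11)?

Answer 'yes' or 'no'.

Answer: no

Derivation:
Old median = 11
Insert x = 11
New median = 11
Changed? no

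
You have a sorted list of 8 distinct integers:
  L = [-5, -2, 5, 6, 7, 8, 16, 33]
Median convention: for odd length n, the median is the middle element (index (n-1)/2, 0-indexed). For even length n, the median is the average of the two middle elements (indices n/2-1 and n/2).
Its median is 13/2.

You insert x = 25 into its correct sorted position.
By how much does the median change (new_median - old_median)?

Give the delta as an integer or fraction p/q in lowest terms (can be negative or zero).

Answer: 1/2

Derivation:
Old median = 13/2
After inserting x = 25: new sorted = [-5, -2, 5, 6, 7, 8, 16, 25, 33]
New median = 7
Delta = 7 - 13/2 = 1/2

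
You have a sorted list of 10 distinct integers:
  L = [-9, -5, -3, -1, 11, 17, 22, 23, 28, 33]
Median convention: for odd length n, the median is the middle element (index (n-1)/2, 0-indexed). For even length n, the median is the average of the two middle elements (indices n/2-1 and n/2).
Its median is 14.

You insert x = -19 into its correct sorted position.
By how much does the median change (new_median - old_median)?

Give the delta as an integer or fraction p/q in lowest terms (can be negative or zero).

Old median = 14
After inserting x = -19: new sorted = [-19, -9, -5, -3, -1, 11, 17, 22, 23, 28, 33]
New median = 11
Delta = 11 - 14 = -3

Answer: -3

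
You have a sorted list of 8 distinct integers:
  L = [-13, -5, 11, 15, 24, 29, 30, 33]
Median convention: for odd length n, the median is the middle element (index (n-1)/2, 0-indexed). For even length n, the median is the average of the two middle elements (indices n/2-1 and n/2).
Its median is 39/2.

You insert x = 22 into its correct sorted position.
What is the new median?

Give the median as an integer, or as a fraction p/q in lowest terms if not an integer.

Answer: 22

Derivation:
Old list (sorted, length 8): [-13, -5, 11, 15, 24, 29, 30, 33]
Old median = 39/2
Insert x = 22
Old length even (8). Middle pair: indices 3,4 = 15,24.
New length odd (9). New median = single middle element.
x = 22: 4 elements are < x, 4 elements are > x.
New sorted list: [-13, -5, 11, 15, 22, 24, 29, 30, 33]
New median = 22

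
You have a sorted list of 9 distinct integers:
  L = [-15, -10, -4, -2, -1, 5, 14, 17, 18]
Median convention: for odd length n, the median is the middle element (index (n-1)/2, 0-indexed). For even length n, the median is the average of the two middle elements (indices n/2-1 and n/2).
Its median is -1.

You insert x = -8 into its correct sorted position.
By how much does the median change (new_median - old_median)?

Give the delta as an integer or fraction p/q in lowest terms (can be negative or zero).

Answer: -1/2

Derivation:
Old median = -1
After inserting x = -8: new sorted = [-15, -10, -8, -4, -2, -1, 5, 14, 17, 18]
New median = -3/2
Delta = -3/2 - -1 = -1/2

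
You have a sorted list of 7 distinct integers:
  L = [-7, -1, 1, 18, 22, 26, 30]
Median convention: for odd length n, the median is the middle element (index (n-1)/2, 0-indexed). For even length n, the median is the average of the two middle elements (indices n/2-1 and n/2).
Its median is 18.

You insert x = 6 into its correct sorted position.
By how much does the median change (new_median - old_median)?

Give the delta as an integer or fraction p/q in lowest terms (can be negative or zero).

Old median = 18
After inserting x = 6: new sorted = [-7, -1, 1, 6, 18, 22, 26, 30]
New median = 12
Delta = 12 - 18 = -6

Answer: -6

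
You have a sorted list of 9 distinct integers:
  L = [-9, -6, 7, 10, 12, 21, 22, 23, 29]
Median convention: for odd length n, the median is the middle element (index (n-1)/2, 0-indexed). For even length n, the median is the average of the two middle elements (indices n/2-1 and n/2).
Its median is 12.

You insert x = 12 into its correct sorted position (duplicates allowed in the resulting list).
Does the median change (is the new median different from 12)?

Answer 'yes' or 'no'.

Answer: no

Derivation:
Old median = 12
Insert x = 12
New median = 12
Changed? no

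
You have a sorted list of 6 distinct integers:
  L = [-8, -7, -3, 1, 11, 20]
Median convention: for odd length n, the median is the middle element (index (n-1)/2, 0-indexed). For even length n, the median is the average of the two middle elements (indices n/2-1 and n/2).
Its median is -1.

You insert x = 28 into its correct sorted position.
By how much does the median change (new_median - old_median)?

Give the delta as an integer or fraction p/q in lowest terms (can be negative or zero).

Old median = -1
After inserting x = 28: new sorted = [-8, -7, -3, 1, 11, 20, 28]
New median = 1
Delta = 1 - -1 = 2

Answer: 2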